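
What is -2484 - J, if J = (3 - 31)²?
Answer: -3268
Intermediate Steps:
J = 784 (J = (-28)² = 784)
-2484 - J = -2484 - 1*784 = -2484 - 784 = -3268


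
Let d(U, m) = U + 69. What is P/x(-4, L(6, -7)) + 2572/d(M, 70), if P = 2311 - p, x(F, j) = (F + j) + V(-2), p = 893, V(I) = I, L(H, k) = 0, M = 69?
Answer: -5007/23 ≈ -217.70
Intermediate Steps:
x(F, j) = -2 + F + j (x(F, j) = (F + j) - 2 = -2 + F + j)
d(U, m) = 69 + U
P = 1418 (P = 2311 - 1*893 = 2311 - 893 = 1418)
P/x(-4, L(6, -7)) + 2572/d(M, 70) = 1418/(-2 - 4 + 0) + 2572/(69 + 69) = 1418/(-6) + 2572/138 = 1418*(-⅙) + 2572*(1/138) = -709/3 + 1286/69 = -5007/23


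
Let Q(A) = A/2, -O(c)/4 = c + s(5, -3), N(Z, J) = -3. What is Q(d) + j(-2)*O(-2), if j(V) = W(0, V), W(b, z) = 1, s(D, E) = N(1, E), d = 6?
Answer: 23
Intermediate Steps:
s(D, E) = -3
O(c) = 12 - 4*c (O(c) = -4*(c - 3) = -4*(-3 + c) = 12 - 4*c)
j(V) = 1
Q(A) = A/2 (Q(A) = A*(½) = A/2)
Q(d) + j(-2)*O(-2) = (½)*6 + 1*(12 - 4*(-2)) = 3 + 1*(12 + 8) = 3 + 1*20 = 3 + 20 = 23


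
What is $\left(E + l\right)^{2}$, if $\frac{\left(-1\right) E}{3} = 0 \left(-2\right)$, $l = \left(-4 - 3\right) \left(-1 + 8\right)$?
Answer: $2401$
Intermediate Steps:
$l = -49$ ($l = \left(-7\right) 7 = -49$)
$E = 0$ ($E = - 3 \cdot 0 \left(-2\right) = \left(-3\right) 0 = 0$)
$\left(E + l\right)^{2} = \left(0 - 49\right)^{2} = \left(-49\right)^{2} = 2401$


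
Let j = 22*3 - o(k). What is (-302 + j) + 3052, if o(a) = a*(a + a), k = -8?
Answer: 2688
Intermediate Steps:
o(a) = 2*a² (o(a) = a*(2*a) = 2*a²)
j = -62 (j = 22*3 - 2*(-8)² = 66 - 2*64 = 66 - 1*128 = 66 - 128 = -62)
(-302 + j) + 3052 = (-302 - 62) + 3052 = -364 + 3052 = 2688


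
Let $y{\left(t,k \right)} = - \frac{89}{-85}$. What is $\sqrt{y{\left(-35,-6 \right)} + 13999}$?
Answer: $\frac{2 \sqrt{25287585}}{85} \approx 118.32$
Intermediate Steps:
$y{\left(t,k \right)} = \frac{89}{85}$ ($y{\left(t,k \right)} = \left(-89\right) \left(- \frac{1}{85}\right) = \frac{89}{85}$)
$\sqrt{y{\left(-35,-6 \right)} + 13999} = \sqrt{\frac{89}{85} + 13999} = \sqrt{\frac{1190004}{85}} = \frac{2 \sqrt{25287585}}{85}$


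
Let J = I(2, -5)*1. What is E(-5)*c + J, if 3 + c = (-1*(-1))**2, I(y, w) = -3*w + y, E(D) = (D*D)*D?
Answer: 267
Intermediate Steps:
E(D) = D**3 (E(D) = D**2*D = D**3)
I(y, w) = y - 3*w
c = -2 (c = -3 + (-1*(-1))**2 = -3 + 1**2 = -3 + 1 = -2)
J = 17 (J = (2 - 3*(-5))*1 = (2 + 15)*1 = 17*1 = 17)
E(-5)*c + J = (-5)**3*(-2) + 17 = -125*(-2) + 17 = 250 + 17 = 267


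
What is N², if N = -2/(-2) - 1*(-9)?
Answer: 100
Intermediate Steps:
N = 10 (N = -2*(-½) + 9 = 1 + 9 = 10)
N² = 10² = 100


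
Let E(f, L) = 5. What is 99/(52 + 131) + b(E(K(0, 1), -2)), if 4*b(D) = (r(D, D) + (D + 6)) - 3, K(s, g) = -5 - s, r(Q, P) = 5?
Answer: 925/244 ≈ 3.7910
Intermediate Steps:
b(D) = 2 + D/4 (b(D) = ((5 + (D + 6)) - 3)/4 = ((5 + (6 + D)) - 3)/4 = ((11 + D) - 3)/4 = (8 + D)/4 = 2 + D/4)
99/(52 + 131) + b(E(K(0, 1), -2)) = 99/(52 + 131) + (2 + (¼)*5) = 99/183 + (2 + 5/4) = (1/183)*99 + 13/4 = 33/61 + 13/4 = 925/244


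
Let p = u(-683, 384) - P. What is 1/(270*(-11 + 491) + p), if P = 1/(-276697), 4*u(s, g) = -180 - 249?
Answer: 1106788/143321021791 ≈ 7.7224e-6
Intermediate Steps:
u(s, g) = -429/4 (u(s, g) = (-180 - 249)/4 = (¼)*(-429) = -429/4)
P = -1/276697 ≈ -3.6141e-6
p = -118703009/1106788 (p = -429/4 - 1*(-1/276697) = -429/4 + 1/276697 = -118703009/1106788 ≈ -107.25)
1/(270*(-11 + 491) + p) = 1/(270*(-11 + 491) - 118703009/1106788) = 1/(270*480 - 118703009/1106788) = 1/(129600 - 118703009/1106788) = 1/(143321021791/1106788) = 1106788/143321021791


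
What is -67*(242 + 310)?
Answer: -36984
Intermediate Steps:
-67*(242 + 310) = -67*552 = -36984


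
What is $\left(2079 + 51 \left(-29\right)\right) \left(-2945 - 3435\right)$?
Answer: $-3828000$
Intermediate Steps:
$\left(2079 + 51 \left(-29\right)\right) \left(-2945 - 3435\right) = \left(2079 - 1479\right) \left(-6380\right) = 600 \left(-6380\right) = -3828000$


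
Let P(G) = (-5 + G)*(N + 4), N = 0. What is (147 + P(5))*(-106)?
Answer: -15582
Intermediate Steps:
P(G) = -20 + 4*G (P(G) = (-5 + G)*(0 + 4) = (-5 + G)*4 = -20 + 4*G)
(147 + P(5))*(-106) = (147 + (-20 + 4*5))*(-106) = (147 + (-20 + 20))*(-106) = (147 + 0)*(-106) = 147*(-106) = -15582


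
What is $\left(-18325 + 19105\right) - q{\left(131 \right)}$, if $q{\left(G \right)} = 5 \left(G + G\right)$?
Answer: $-530$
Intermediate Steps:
$q{\left(G \right)} = 10 G$ ($q{\left(G \right)} = 5 \cdot 2 G = 10 G$)
$\left(-18325 + 19105\right) - q{\left(131 \right)} = \left(-18325 + 19105\right) - 10 \cdot 131 = 780 - 1310 = -530$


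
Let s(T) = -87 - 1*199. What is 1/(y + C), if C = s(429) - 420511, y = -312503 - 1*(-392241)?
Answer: -1/341059 ≈ -2.9320e-6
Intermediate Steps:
s(T) = -286 (s(T) = -87 - 199 = -286)
y = 79738 (y = -312503 + 392241 = 79738)
C = -420797 (C = -286 - 420511 = -420797)
1/(y + C) = 1/(79738 - 420797) = 1/(-341059) = -1/341059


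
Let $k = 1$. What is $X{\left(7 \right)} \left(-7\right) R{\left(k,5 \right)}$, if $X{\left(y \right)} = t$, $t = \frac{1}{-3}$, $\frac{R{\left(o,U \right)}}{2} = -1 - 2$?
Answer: $-14$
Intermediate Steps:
$R{\left(o,U \right)} = -6$ ($R{\left(o,U \right)} = 2 \left(-1 - 2\right) = 2 \left(-3\right) = -6$)
$t = - \frac{1}{3} \approx -0.33333$
$X{\left(y \right)} = - \frac{1}{3}$
$X{\left(7 \right)} \left(-7\right) R{\left(k,5 \right)} = \left(- \frac{1}{3}\right) \left(-7\right) \left(-6\right) = \frac{7}{3} \left(-6\right) = -14$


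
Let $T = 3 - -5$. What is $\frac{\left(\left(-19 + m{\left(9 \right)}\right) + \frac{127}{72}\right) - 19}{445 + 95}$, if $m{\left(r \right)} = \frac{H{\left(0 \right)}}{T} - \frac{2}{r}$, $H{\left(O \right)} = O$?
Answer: $- \frac{175}{2592} \approx -0.067515$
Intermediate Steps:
$T = 8$ ($T = 3 + 5 = 8$)
$m{\left(r \right)} = - \frac{2}{r}$ ($m{\left(r \right)} = \frac{0}{8} - \frac{2}{r} = 0 \cdot \frac{1}{8} - \frac{2}{r} = 0 - \frac{2}{r} = - \frac{2}{r}$)
$\frac{\left(\left(-19 + m{\left(9 \right)}\right) + \frac{127}{72}\right) - 19}{445 + 95} = \frac{\left(\left(-19 - \frac{2}{9}\right) + \frac{127}{72}\right) - 19}{445 + 95} = \frac{\left(\left(-19 - \frac{2}{9}\right) + 127 \cdot \frac{1}{72}\right) - 19}{540} = \left(\left(\left(-19 - \frac{2}{9}\right) + \frac{127}{72}\right) - 19\right) \frac{1}{540} = \left(\left(- \frac{173}{9} + \frac{127}{72}\right) - 19\right) \frac{1}{540} = \left(- \frac{419}{24} - 19\right) \frac{1}{540} = \left(- \frac{875}{24}\right) \frac{1}{540} = - \frac{175}{2592}$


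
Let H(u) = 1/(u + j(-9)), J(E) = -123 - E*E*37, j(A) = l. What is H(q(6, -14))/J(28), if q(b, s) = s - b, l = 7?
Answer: 1/378703 ≈ 2.6406e-6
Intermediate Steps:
j(A) = 7
J(E) = -123 - 37*E² (J(E) = -123 - E²*37 = -123 - 37*E²)
H(u) = 1/(7 + u) (H(u) = 1/(u + 7) = 1/(7 + u))
H(q(6, -14))/J(28) = 1/((7 + (-14 - 1*6))*(-123 - 37*28²)) = 1/((7 + (-14 - 6))*(-123 - 37*784)) = 1/((7 - 20)*(-123 - 29008)) = 1/(-13*(-29131)) = -1/13*(-1/29131) = 1/378703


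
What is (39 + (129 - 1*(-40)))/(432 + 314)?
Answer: 104/373 ≈ 0.27882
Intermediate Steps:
(39 + (129 - 1*(-40)))/(432 + 314) = (39 + (129 + 40))/746 = (39 + 169)*(1/746) = 208*(1/746) = 104/373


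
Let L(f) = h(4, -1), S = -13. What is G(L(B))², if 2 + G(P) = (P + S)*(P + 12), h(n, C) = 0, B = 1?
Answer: 24964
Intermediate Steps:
L(f) = 0
G(P) = -2 + (-13 + P)*(12 + P) (G(P) = -2 + (P - 13)*(P + 12) = -2 + (-13 + P)*(12 + P))
G(L(B))² = (-158 + 0² - 1*0)² = (-158 + 0 + 0)² = (-158)² = 24964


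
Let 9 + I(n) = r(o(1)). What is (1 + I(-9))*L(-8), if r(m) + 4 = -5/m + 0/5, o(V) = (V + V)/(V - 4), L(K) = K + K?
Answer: 72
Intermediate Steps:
L(K) = 2*K
o(V) = 2*V/(-4 + V) (o(V) = (2*V)/(-4 + V) = 2*V/(-4 + V))
r(m) = -4 - 5/m (r(m) = -4 + (-5/m + 0/5) = -4 + (-5/m + 0*(⅕)) = -4 + (-5/m + 0) = -4 - 5/m)
I(n) = -11/2 (I(n) = -9 + (-4 - 5/(2*1/(-4 + 1))) = -9 + (-4 - 5/(2*1/(-3))) = -9 + (-4 - 5/(2*1*(-⅓))) = -9 + (-4 - 5/(-⅔)) = -9 + (-4 - 5*(-3/2)) = -9 + (-4 + 15/2) = -9 + 7/2 = -11/2)
(1 + I(-9))*L(-8) = (1 - 11/2)*(2*(-8)) = -9/2*(-16) = 72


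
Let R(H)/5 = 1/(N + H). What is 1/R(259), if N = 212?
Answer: 471/5 ≈ 94.200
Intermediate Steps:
R(H) = 5/(212 + H)
1/R(259) = 1/(5/(212 + 259)) = 1/(5/471) = 471/5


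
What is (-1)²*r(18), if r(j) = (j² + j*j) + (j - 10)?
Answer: 656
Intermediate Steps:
r(j) = -10 + j + 2*j² (r(j) = (j² + j²) + (-10 + j) = 2*j² + (-10 + j) = -10 + j + 2*j²)
(-1)²*r(18) = (-1)²*(-10 + 18 + 2*18²) = 1*(-10 + 18 + 2*324) = 1*(-10 + 18 + 648) = 1*656 = 656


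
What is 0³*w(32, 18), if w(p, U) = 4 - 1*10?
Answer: 0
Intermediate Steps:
w(p, U) = -6 (w(p, U) = 4 - 10 = -6)
0³*w(32, 18) = 0³*(-6) = 0*(-6) = 0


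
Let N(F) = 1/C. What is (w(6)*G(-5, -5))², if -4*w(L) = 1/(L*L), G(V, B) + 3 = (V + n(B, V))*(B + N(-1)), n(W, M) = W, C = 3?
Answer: 17161/186624 ≈ 0.091955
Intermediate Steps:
N(F) = ⅓ (N(F) = 1/3 = ⅓)
G(V, B) = -3 + (⅓ + B)*(B + V) (G(V, B) = -3 + (V + B)*(B + ⅓) = -3 + (B + V)*(⅓ + B) = -3 + (⅓ + B)*(B + V))
w(L) = -1/(4*L²) (w(L) = -1/(4*L*L) = -1/(4*L²))
(w(6)*G(-5, -5))² = ((-¼/6²)*(-3 + (-5)² + (⅓)*(-5) + (⅓)*(-5) - 5*(-5)))² = ((-¼*1/36)*(-3 + 25 - 5/3 - 5/3 + 25))² = (-1/144*131/3)² = (-131/432)² = 17161/186624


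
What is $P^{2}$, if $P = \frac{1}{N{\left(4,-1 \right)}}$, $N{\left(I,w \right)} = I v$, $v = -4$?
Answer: $\frac{1}{256} \approx 0.0039063$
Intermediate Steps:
$N{\left(I,w \right)} = - 4 I$ ($N{\left(I,w \right)} = I \left(-4\right) = - 4 I$)
$P = - \frac{1}{16}$ ($P = \frac{1}{\left(-4\right) 4} = \frac{1}{-16} = - \frac{1}{16} \approx -0.0625$)
$P^{2} = \left(- \frac{1}{16}\right)^{2} = \frac{1}{256}$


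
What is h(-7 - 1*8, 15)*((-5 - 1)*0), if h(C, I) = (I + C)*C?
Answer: 0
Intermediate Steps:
h(C, I) = C*(C + I) (h(C, I) = (C + I)*C = C*(C + I))
h(-7 - 1*8, 15)*((-5 - 1)*0) = ((-7 - 1*8)*((-7 - 1*8) + 15))*((-5 - 1)*0) = ((-7 - 8)*((-7 - 8) + 15))*(-6*0) = -15*(-15 + 15)*0 = -15*0*0 = 0*0 = 0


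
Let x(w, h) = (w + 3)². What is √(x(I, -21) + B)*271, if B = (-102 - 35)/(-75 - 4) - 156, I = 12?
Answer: 542*√110363/79 ≈ 2279.2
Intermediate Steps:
x(w, h) = (3 + w)²
B = -12187/79 (B = -137/(-79) - 156 = -137*(-1/79) - 156 = 137/79 - 156 = -12187/79 ≈ -154.27)
√(x(I, -21) + B)*271 = √((3 + 12)² - 12187/79)*271 = √(15² - 12187/79)*271 = √(225 - 12187/79)*271 = √(5588/79)*271 = (2*√110363/79)*271 = 542*√110363/79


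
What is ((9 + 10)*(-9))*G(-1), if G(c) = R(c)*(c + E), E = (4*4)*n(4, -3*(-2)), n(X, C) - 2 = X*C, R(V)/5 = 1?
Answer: -354825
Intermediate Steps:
R(V) = 5 (R(V) = 5*1 = 5)
n(X, C) = 2 + C*X (n(X, C) = 2 + X*C = 2 + C*X)
E = 416 (E = (4*4)*(2 - 3*(-2)*4) = 16*(2 + 6*4) = 16*(2 + 24) = 16*26 = 416)
G(c) = 2080 + 5*c (G(c) = 5*(c + 416) = 5*(416 + c) = 2080 + 5*c)
((9 + 10)*(-9))*G(-1) = ((9 + 10)*(-9))*(2080 + 5*(-1)) = (19*(-9))*(2080 - 5) = -171*2075 = -354825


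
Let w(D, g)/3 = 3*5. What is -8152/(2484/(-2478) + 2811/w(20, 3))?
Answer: -50501640/380771 ≈ -132.63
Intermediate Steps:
w(D, g) = 45 (w(D, g) = 3*(3*5) = 3*15 = 45)
-8152/(2484/(-2478) + 2811/w(20, 3)) = -8152/(2484/(-2478) + 2811/45) = -8152/(2484*(-1/2478) + 2811*(1/45)) = -8152/(-414/413 + 937/15) = -8152/380771/6195 = -8152*6195/380771 = -50501640/380771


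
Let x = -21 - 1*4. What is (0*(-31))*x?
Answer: 0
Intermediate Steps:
x = -25 (x = -21 - 4 = -25)
(0*(-31))*x = (0*(-31))*(-25) = 0*(-25) = 0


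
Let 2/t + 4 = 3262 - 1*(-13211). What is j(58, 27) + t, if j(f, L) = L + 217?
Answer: 4018438/16469 ≈ 244.00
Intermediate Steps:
j(f, L) = 217 + L
t = 2/16469 (t = 2/(-4 + (3262 - 1*(-13211))) = 2/(-4 + (3262 + 13211)) = 2/(-4 + 16473) = 2/16469 ≈ 0.00012144)
j(58, 27) + t = (217 + 27) + 2/16469 = 244 + 2/16469 = 4018438/16469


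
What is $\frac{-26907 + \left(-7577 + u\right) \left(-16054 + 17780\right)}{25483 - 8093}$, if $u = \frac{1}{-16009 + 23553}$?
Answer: $- \frac{9886267737}{13119016} \approx -753.58$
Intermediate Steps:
$u = \frac{1}{7544} \approx 0.00013256$
$\frac{-26907 + \left(-7577 + u\right) \left(-16054 + 17780\right)}{25483 - 8093} = \frac{-26907 + \left(-7577 + \frac{1}{7544}\right) \left(-16054 + 17780\right)}{25483 - 8093} = \frac{-26907 - \frac{49329845481}{3772}}{17390} = \left(-26907 - \frac{49329845481}{3772}\right) \frac{1}{17390} = \left(- \frac{49431338685}{3772}\right) \frac{1}{17390} = - \frac{9886267737}{13119016}$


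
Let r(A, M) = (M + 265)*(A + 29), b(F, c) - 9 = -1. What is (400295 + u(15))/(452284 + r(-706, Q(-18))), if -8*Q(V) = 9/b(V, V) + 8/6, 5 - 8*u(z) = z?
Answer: 76856400/52432711 ≈ 1.4658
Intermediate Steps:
b(F, c) = 8 (b(F, c) = 9 - 1 = 8)
u(z) = 5/8 - z/8
Q(V) = -59/192 (Q(V) = -(9/8 + 8/6)/8 = -(9*(⅛) + 8*(⅙))/8 = -(9/8 + 4/3)/8 = -⅛*59/24 = -59/192)
r(A, M) = (29 + A)*(265 + M) (r(A, M) = (265 + M)*(29 + A) = (29 + A)*(265 + M))
(400295 + u(15))/(452284 + r(-706, Q(-18))) = (400295 + (5/8 - ⅛*15))/(452284 + (7685 + 29*(-59/192) + 265*(-706) - 706*(-59/192))) = (400295 + (5/8 - 15/8))/(452284 + (7685 - 1711/192 - 187090 + 20827/96)) = (400295 - 5/4)/(452284 - 34405817/192) = 1601175/(4*(52432711/192)) = (1601175/4)*(192/52432711) = 76856400/52432711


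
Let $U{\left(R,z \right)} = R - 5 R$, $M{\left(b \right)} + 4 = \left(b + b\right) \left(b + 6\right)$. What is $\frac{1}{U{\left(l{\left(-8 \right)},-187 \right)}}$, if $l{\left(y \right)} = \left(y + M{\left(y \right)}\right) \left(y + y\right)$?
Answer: $\frac{1}{1280} \approx 0.00078125$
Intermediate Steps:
$M{\left(b \right)} = -4 + 2 b \left(6 + b\right)$ ($M{\left(b \right)} = -4 + \left(b + b\right) \left(b + 6\right) = -4 + 2 b \left(6 + b\right)$)
$l{\left(y \right)} = 2 y \left(-4 + 2 y^{2} + 13 y\right)$ ($l{\left(y \right)} = \left(y + \left(-4 + 2 y^{2} + 12 y\right)\right) \left(y + y\right) = \left(-4 + 2 y^{2} + 13 y\right) 2 y = 2 y \left(-4 + 2 y^{2} + 13 y\right)$)
$U{\left(R,z \right)} = - 4 R$
$\frac{1}{U{\left(l{\left(-8 \right)},-187 \right)}} = \frac{1}{\left(-4\right) 2 \left(-8\right) \left(-4 + 2 \left(-8\right)^{2} + 13 \left(-8\right)\right)} = \frac{1}{\left(-4\right) 2 \left(-8\right) \left(-4 + 2 \cdot 64 - 104\right)} = \frac{1}{\left(-4\right) 2 \left(-8\right) \left(-4 + 128 - 104\right)} = \frac{1}{\left(-4\right) 2 \left(-8\right) 20} = \frac{1}{\left(-4\right) \left(-320\right)} = \frac{1}{1280}$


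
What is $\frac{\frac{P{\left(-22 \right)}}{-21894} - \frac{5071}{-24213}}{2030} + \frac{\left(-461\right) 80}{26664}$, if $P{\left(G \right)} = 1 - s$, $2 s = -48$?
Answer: $- \frac{551183173319887}{398531412006420} \approx -1.383$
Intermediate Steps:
$s = -24$ ($s = \frac{1}{2} \left(-48\right) = -24$)
$P{\left(G \right)} = 25$ ($P{\left(G \right)} = 1 - -24 = 1 + 24 = 25$)
$\frac{\frac{P{\left(-22 \right)}}{-21894} - \frac{5071}{-24213}}{2030} + \frac{\left(-461\right) 80}{26664} = \frac{\frac{25}{-21894} - \frac{5071}{-24213}}{2030} + \frac{\left(-461\right) 80}{26664} = \left(25 \left(- \frac{1}{21894}\right) - - \frac{5071}{24213}\right) \frac{1}{2030} - \frac{4610}{3333} = \left(- \frac{25}{21894} + \frac{5071}{24213}\right) \frac{1}{2030} - \frac{4610}{3333} = \frac{36806383}{176706474} \cdot \frac{1}{2030} - \frac{4610}{3333} = \frac{36806383}{358714142220} - \frac{4610}{3333} = - \frac{551183173319887}{398531412006420}$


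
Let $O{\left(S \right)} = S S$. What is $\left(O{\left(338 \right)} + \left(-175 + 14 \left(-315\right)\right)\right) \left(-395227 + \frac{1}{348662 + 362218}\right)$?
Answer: $- \frac{10269893221600727}{236960} \approx -4.334 \cdot 10^{10}$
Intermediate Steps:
$O{\left(S \right)} = S^{2}$
$\left(O{\left(338 \right)} + \left(-175 + 14 \left(-315\right)\right)\right) \left(-395227 + \frac{1}{348662 + 362218}\right) = \left(338^{2} + \left(-175 + 14 \left(-315\right)\right)\right) \left(-395227 + \frac{1}{348662 + 362218}\right) = \left(114244 - 4585\right) \left(-395227 + \frac{1}{710880}\right) = 109659 \left(- \frac{280958969759}{710880}\right) = - \frac{10269893221600727}{236960}$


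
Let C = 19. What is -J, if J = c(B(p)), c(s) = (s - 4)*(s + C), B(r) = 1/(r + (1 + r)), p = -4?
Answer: 3828/49 ≈ 78.122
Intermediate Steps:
B(r) = 1/(1 + 2*r)
c(s) = (-4 + s)*(19 + s) (c(s) = (s - 4)*(s + 19) = (-4 + s)*(19 + s))
J = -3828/49 (J = -76 + (1/(1 + 2*(-4)))² + 15/(1 + 2*(-4)) = -76 + (1/(1 - 8))² + 15/(1 - 8) = -76 + (1/(-7))² + 15/(-7) = -76 + (-⅐)² + 15*(-⅐) = -76 + 1/49 - 15/7 = -3828/49 ≈ -78.122)
-J = -1*(-3828/49) = 3828/49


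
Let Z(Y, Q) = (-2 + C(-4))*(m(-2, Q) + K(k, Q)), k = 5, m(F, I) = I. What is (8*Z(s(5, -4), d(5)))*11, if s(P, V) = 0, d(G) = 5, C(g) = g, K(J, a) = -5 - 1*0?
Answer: 0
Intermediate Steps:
K(J, a) = -5 (K(J, a) = -5 + 0 = -5)
Z(Y, Q) = 30 - 6*Q (Z(Y, Q) = (-2 - 4)*(Q - 5) = -6*(-5 + Q) = 30 - 6*Q)
(8*Z(s(5, -4), d(5)))*11 = (8*(30 - 6*5))*11 = (8*(30 - 30))*11 = (8*0)*11 = 0*11 = 0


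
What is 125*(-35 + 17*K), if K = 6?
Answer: 8375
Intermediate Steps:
125*(-35 + 17*K) = 125*(-35 + 17*6) = 125*(-35 + 102) = 125*67 = 8375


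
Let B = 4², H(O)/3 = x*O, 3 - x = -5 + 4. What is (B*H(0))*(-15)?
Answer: 0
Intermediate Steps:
x = 4 (x = 3 - (-5 + 4) = 3 - 1*(-1) = 3 + 1 = 4)
H(O) = 12*O (H(O) = 3*(4*O) = 12*O)
B = 16
(B*H(0))*(-15) = (16*(12*0))*(-15) = (16*0)*(-15) = 0*(-15) = 0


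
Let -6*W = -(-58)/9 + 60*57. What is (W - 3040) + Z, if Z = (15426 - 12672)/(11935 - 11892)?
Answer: -4118099/1161 ≈ -3547.0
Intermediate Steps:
Z = 2754/43 ≈ 64.047
W = -15419/27 (W = -(-(-58)/9 + 60*57)/6 = -(-(-58)/9 + 3420)/6 = -(-1*(-58/9) + 3420)/6 = -(58/9 + 3420)/6 = -1/6*30838/9 = -15419/27 ≈ -571.07)
(W - 3040) + Z = (-15419/27 - 3040) + 2754/43 = -97499/27 + 2754/43 = -4118099/1161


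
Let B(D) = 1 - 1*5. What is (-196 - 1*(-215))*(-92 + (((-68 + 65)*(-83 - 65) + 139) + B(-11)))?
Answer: 9253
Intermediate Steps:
B(D) = -4 (B(D) = 1 - 5 = -4)
(-196 - 1*(-215))*(-92 + (((-68 + 65)*(-83 - 65) + 139) + B(-11))) = (-196 - 1*(-215))*(-92 + (((-68 + 65)*(-83 - 65) + 139) - 4)) = (-196 + 215)*(-92 + ((-3*(-148) + 139) - 4)) = 19*(-92 + ((444 + 139) - 4)) = 19*(-92 + (583 - 4)) = 19*(-92 + 579) = 19*487 = 9253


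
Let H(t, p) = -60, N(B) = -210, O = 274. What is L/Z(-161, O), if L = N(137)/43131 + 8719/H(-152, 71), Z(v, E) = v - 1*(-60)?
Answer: 125357263/87124620 ≈ 1.4388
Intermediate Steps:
Z(v, E) = 60 + v (Z(v, E) = v + 60 = 60 + v)
L = -125357263/862620 (L = -210/43131 + 8719/(-60) = -210*1/43131 + 8719*(-1/60) = -70/14377 - 8719/60 = -125357263/862620 ≈ -145.32)
L/Z(-161, O) = -125357263/(862620*(60 - 161)) = -125357263/862620/(-101) = -125357263/862620*(-1/101) = 125357263/87124620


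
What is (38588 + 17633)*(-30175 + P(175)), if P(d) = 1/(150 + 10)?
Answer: -271434931779/160 ≈ -1.6965e+9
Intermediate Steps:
P(d) = 1/160
(38588 + 17633)*(-30175 + P(175)) = (38588 + 17633)*(-30175 + 1/160) = 56221*(-4827999/160) = -271434931779/160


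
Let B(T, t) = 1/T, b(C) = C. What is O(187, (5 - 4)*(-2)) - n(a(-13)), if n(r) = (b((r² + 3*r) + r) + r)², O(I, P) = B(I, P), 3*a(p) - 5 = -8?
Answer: -2991/187 ≈ -15.995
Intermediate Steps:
a(p) = -1 (a(p) = 5/3 + (⅓)*(-8) = 5/3 - 8/3 = -1)
O(I, P) = 1/I
n(r) = (r² + 5*r)² (n(r) = (((r² + 3*r) + r) + r)² = ((r² + 4*r) + r)² = (r² + 5*r)²)
O(187, (5 - 4)*(-2)) - n(a(-13)) = 1/187 - (-1)²*(5 - 1)² = 1/187 - 4² = 1/187 - 16 = -2991/187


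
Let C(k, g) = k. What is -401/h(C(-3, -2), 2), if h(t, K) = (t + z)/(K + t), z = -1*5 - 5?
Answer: -401/13 ≈ -30.846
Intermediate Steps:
z = -10 (z = -5 - 5 = -10)
h(t, K) = (-10 + t)/(K + t) (h(t, K) = (t - 10)/(K + t) = (-10 + t)/(K + t))
-401/h(C(-3, -2), 2) = -401*(2 - 3)/(-10 - 3) = -401/(-13/(-1)) = -401/((-1*(-13))) = -401/13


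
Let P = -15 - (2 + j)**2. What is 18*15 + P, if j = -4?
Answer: 251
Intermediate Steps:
P = -19 (P = -15 - (2 - 4)**2 = -15 - 1*(-2)**2 = -15 - 1*4 = -15 - 4 = -19)
18*15 + P = 18*15 - 19 = 270 - 19 = 251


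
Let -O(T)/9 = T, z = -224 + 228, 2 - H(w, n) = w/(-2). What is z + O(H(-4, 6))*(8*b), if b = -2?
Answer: 4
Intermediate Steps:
H(w, n) = 2 + w/2 (H(w, n) = 2 - w/(-2) = 2 - w*(-1)/2 = 2 - (-1)*w/2 = 2 + w/2)
z = 4
O(T) = -9*T
z + O(H(-4, 6))*(8*b) = 4 + (-9*(2 + (1/2)*(-4)))*(8*(-2)) = 4 - 9*(2 - 2)*(-16) = 4 - 9*0*(-16) = 4 + 0*(-16) = 4 + 0 = 4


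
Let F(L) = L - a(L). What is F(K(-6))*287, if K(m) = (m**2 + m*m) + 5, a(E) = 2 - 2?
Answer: 22099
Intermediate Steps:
a(E) = 0
K(m) = 5 + 2*m**2 (K(m) = (m**2 + m**2) + 5 = 2*m**2 + 5 = 5 + 2*m**2)
F(L) = L (F(L) = L - 1*0 = L + 0 = L)
F(K(-6))*287 = (5 + 2*(-6)**2)*287 = (5 + 2*36)*287 = (5 + 72)*287 = 77*287 = 22099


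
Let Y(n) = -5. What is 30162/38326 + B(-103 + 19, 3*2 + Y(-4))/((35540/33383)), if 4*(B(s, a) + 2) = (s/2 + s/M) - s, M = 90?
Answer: 21841191574/2553948825 ≈ 8.5519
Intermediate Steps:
B(s, a) = -2 - 11*s/90 (B(s, a) = -2 + ((s/2 + s/90) - s)/4 = -2 + (23*s/45 - s)/4 = -2 + (-22*s/45)/4 = -2 - 11*s/90)
30162/38326 + B(-103 + 19, 3*2 + Y(-4))/((35540/33383)) = 30162/38326 + (-2 - 11*(-103 + 19)/90)/((35540/33383)) = 30162*(1/38326) + (-2 - 11/90*(-84))/((35540*(1/33383))) = 15081/19163 + (-2 + 154/15)/(35540/33383) = 15081/19163 + (124/15)*(33383/35540) = 15081/19163 + 1034873/133275 = 21841191574/2553948825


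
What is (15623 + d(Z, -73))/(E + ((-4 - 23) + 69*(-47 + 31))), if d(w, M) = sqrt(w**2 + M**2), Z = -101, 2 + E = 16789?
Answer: 15623/15656 + sqrt(15530)/15656 ≈ 1.0059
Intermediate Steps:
E = 16787 (E = -2 + 16789 = 16787)
d(w, M) = sqrt(M**2 + w**2)
(15623 + d(Z, -73))/(E + ((-4 - 23) + 69*(-47 + 31))) = (15623 + sqrt((-73)**2 + (-101)**2))/(16787 + ((-4 - 23) + 69*(-47 + 31))) = (15623 + sqrt(5329 + 10201))/(16787 + (-27 + 69*(-16))) = (15623 + sqrt(15530))/(16787 + (-27 - 1104)) = (15623 + sqrt(15530))/(16787 - 1131) = (15623 + sqrt(15530))/15656 = (15623 + sqrt(15530))*(1/15656) = 15623/15656 + sqrt(15530)/15656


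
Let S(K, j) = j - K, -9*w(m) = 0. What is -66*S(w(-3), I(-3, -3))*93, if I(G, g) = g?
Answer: 18414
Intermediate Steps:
w(m) = 0 (w(m) = -⅑*0 = 0)
-66*S(w(-3), I(-3, -3))*93 = -66*(-3 - 1*0)*93 = -66*(-3 + 0)*93 = -66*(-3)*93 = 198*93 = 18414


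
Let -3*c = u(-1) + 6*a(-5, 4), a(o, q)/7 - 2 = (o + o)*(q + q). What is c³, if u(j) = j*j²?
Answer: 35190814933/27 ≈ 1.3034e+9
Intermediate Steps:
u(j) = j³
a(o, q) = 14 + 28*o*q (a(o, q) = 14 + 7*((o + o)*(q + q)) = 14 + 7*((2*o)*(2*q)) = 14 + 7*(4*o*q) = 14 + 28*o*q)
c = 3277/3 (c = -((-1)³ + 6*(14 + 28*(-5)*4))/3 = -(-1 + 6*(14 - 560))/3 = -(-1 + 6*(-546))/3 = -(-1 - 3276)/3 = -⅓*(-3277) = 3277/3 ≈ 1092.3)
c³ = (3277/3)³ = 35190814933/27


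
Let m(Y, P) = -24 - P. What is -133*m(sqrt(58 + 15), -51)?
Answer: -3591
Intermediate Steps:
-133*m(sqrt(58 + 15), -51) = -133*(-24 - 1*(-51)) = -133*(-24 + 51) = -133*27 = -3591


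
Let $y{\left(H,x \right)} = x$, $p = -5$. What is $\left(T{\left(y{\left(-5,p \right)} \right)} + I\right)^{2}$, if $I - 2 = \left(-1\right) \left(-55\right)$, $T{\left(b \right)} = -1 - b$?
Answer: $3721$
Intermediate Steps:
$I = 57$ ($I = 2 - -55 = 2 + 55 = 57$)
$\left(T{\left(y{\left(-5,p \right)} \right)} + I\right)^{2} = \left(\left(-1 - -5\right) + 57\right)^{2} = \left(\left(-1 + 5\right) + 57\right)^{2} = \left(4 + 57\right)^{2} = 61^{2} = 3721$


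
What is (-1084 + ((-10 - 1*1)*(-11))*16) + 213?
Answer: 1065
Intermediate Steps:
(-1084 + ((-10 - 1*1)*(-11))*16) + 213 = (-1084 + ((-10 - 1)*(-11))*16) + 213 = (-1084 - 11*(-11)*16) + 213 = (-1084 + 121*16) + 213 = (-1084 + 1936) + 213 = 852 + 213 = 1065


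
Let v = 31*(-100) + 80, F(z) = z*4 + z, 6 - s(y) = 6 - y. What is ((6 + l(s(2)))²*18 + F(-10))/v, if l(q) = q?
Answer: -551/1510 ≈ -0.36490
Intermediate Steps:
s(y) = y (s(y) = 6 - (6 - y) = 6 + (-6 + y) = y)
F(z) = 5*z (F(z) = 4*z + z = 5*z)
v = -3020 (v = -3100 + 80 = -3020)
((6 + l(s(2)))²*18 + F(-10))/v = ((6 + 2)²*18 + 5*(-10))/(-3020) = (8²*18 - 50)*(-1/3020) = (64*18 - 50)*(-1/3020) = (1152 - 50)*(-1/3020) = 1102*(-1/3020) = -551/1510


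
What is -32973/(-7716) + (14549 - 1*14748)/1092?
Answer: 1436293/351078 ≈ 4.0911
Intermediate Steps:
-32973/(-7716) + (14549 - 1*14748)/1092 = -32973*(-1/7716) + (14549 - 14748)*(1/1092) = 10991/2572 - 199*1/1092 = 10991/2572 - 199/1092 = 1436293/351078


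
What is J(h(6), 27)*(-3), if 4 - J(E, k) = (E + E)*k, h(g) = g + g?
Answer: 1932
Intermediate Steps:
h(g) = 2*g
J(E, k) = 4 - 2*E*k (J(E, k) = 4 - (E + E)*k = 4 - 2*E*k)
J(h(6), 27)*(-3) = (4 - 2*2*6*27)*(-3) = (4 - 2*12*27)*(-3) = (4 - 648)*(-3) = -644*(-3) = 1932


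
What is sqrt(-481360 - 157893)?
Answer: I*sqrt(639253) ≈ 799.53*I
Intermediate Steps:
sqrt(-481360 - 157893) = sqrt(-639253) = I*sqrt(639253)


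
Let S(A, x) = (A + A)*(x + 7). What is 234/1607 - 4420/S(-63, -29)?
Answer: -1613573/1113651 ≈ -1.4489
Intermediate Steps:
S(A, x) = 2*A*(7 + x) (S(A, x) = (2*A)*(7 + x) = 2*A*(7 + x))
234/1607 - 4420/S(-63, -29) = 234/1607 - 4420*(-1/(126*(7 - 29))) = 234*(1/1607) - 4420/(2*(-63)*(-22)) = 234/1607 - 4420/2772 = 234/1607 - 4420*1/2772 = 234/1607 - 1105/693 = -1613573/1113651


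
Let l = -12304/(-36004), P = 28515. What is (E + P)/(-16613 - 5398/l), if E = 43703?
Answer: -111071284/49844493 ≈ -2.2284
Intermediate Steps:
l = 3076/9001 (l = -12304*(-1/36004) = 3076/9001 ≈ 0.34174)
(E + P)/(-16613 - 5398/l) = (43703 + 28515)/(-16613 - 5398/3076/9001) = 72218/(-16613 - 5398*9001/3076) = 72218/(-16613 - 24293699/1538) = 72218/(-49844493/1538) = 72218*(-1538/49844493) = -111071284/49844493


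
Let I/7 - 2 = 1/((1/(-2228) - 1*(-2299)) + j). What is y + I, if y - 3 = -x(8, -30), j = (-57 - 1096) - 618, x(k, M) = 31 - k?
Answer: -7042702/1176383 ≈ -5.9867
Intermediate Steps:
j = -1771 (j = -1153 - 618 = -1771)
y = -20 (y = 3 - (31 - 1*8) = 3 - (31 - 8) = 3 - 1*23 = 3 - 23 = -20)
I = 16484958/1176383 (I = 14 + 7/((1/(-2228) - 1*(-2299)) - 1771) = 14 + 7/((-1/2228 + 2299) - 1771) = 14 + 7/(5122171/2228 - 1771) = 14 + 7/(1176383/2228) = 14 + 7*(2228/1176383) = 14 + 15596/1176383 = 16484958/1176383 ≈ 14.013)
y + I = -20 + 16484958/1176383 = -7042702/1176383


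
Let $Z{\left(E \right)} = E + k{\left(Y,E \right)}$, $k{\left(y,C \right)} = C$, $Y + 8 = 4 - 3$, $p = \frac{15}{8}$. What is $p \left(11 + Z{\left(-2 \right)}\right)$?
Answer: $\frac{105}{8} \approx 13.125$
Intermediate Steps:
$p = \frac{15}{8}$ ($p = 15 \cdot \frac{1}{8} = \frac{15}{8} \approx 1.875$)
$Y = -7$ ($Y = -8 + \left(4 - 3\right) = -8 + 1 = -7$)
$Z{\left(E \right)} = 2 E$ ($Z{\left(E \right)} = E + E = 2 E$)
$p \left(11 + Z{\left(-2 \right)}\right) = \frac{15 \left(11 + 2 \left(-2\right)\right)}{8} = \frac{15 \left(11 - 4\right)}{8} = \frac{15}{8} \cdot 7 = \frac{105}{8}$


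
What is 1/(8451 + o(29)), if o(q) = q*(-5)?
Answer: 1/8306 ≈ 0.00012039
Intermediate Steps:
o(q) = -5*q
1/(8451 + o(29)) = 1/(8451 - 5*29) = 1/(8451 - 145) = 1/8306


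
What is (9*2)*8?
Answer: 144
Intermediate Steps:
(9*2)*8 = 18*8 = 144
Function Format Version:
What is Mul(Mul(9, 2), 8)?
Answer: 144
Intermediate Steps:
Mul(Mul(9, 2), 8) = Mul(18, 8) = 144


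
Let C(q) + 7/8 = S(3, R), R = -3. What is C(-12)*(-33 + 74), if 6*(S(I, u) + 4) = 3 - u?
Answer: -1271/8 ≈ -158.88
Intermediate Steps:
S(I, u) = -7/2 - u/6 (S(I, u) = -4 + (3 - u)/6 = -4 + (½ - u/6) = -7/2 - u/6)
C(q) = -31/8 (C(q) = -7/8 + (-7/2 - ⅙*(-3)) = -7/8 + (-7/2 + ½) = -7/8 - 3 = -31/8)
C(-12)*(-33 + 74) = -31*(-33 + 74)/8 = -31/8*41 = -1271/8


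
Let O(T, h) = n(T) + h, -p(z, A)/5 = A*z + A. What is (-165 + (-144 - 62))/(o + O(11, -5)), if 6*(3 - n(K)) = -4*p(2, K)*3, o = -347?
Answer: 53/97 ≈ 0.54639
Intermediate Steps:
p(z, A) = -5*A - 5*A*z (p(z, A) = -5*(A*z + A) = -5*(A + A*z) = -5*A - 5*A*z)
n(K) = 3 - 30*K (n(K) = 3 - (-(-20)*K*(1 + 2))*3/6 = 3 - (-(-20)*K*3)*3/6 = 3 - (-(-60)*K)*3/6 = 3 - 60*K*3/6 = 3 - 30*K)
O(T, h) = 3 + h - 30*T (O(T, h) = (3 - 30*T) + h = 3 + h - 30*T)
(-165 + (-144 - 62))/(o + O(11, -5)) = (-165 + (-144 - 62))/(-347 + (3 - 5 - 30*11)) = (-165 - 206)/(-347 + (3 - 5 - 330)) = -371/(-347 - 332) = -371/(-679) = -371*(-1/679) = 53/97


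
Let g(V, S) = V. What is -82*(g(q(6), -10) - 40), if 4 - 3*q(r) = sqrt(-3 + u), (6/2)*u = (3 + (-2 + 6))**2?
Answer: 9512/3 + 164*sqrt(30)/9 ≈ 3270.5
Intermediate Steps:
u = 49/3 (u = (3 + (-2 + 6))**2/3 = (3 + 4)**2/3 = (1/3)*7**2 = (1/3)*49 = 49/3 ≈ 16.333)
q(r) = 4/3 - 2*sqrt(30)/9 (q(r) = 4/3 - sqrt(-3 + 49/3)/3 = 4/3 - 2*sqrt(30)/9)
-82*(g(q(6), -10) - 40) = -82*((4/3 - 2*sqrt(30)/9) - 40) = -82*(-116/3 - 2*sqrt(30)/9) = 9512/3 + 164*sqrt(30)/9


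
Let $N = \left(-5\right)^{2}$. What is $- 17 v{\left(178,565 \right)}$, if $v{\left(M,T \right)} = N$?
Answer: $-425$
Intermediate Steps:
$N = 25$
$v{\left(M,T \right)} = 25$
$- 17 v{\left(178,565 \right)} = \left(-17\right) 25 = -425$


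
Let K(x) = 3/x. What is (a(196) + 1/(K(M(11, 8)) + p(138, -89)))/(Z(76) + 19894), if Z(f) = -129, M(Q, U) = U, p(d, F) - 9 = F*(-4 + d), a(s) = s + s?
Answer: 37370528/1884256745 ≈ 0.019833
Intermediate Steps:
a(s) = 2*s
p(d, F) = 9 + F*(-4 + d)
(a(196) + 1/(K(M(11, 8)) + p(138, -89)))/(Z(76) + 19894) = (2*196 + 1/(3/8 + (9 - 4*(-89) - 89*138)))/(-129 + 19894) = (392 + 1/(3*(⅛) + (9 + 356 - 12282)))/19765 = (392 + 1/(3/8 - 11917))*(1/19765) = (392 + 1/(-95333/8))*(1/19765) = (392 - 8/95333)*(1/19765) = (37370528/95333)*(1/19765) = 37370528/1884256745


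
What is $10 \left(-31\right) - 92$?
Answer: $-402$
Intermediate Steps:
$10 \left(-31\right) - 92 = -310 - 92 = -402$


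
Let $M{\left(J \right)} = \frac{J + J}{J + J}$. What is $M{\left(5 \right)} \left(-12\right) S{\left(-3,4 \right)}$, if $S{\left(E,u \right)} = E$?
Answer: $36$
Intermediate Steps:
$M{\left(J \right)} = 1$ ($M{\left(J \right)} = \frac{2 J}{2 J} = 2 J \frac{1}{2 J} = 1$)
$M{\left(5 \right)} \left(-12\right) S{\left(-3,4 \right)} = 1 \left(-12\right) \left(-3\right) = \left(-12\right) \left(-3\right) = 36$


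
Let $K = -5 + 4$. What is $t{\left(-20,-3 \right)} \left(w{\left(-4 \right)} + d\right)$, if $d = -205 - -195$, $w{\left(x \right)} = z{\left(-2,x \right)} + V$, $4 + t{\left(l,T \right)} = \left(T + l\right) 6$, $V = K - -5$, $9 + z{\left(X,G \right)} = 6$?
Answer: $1278$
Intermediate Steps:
$z{\left(X,G \right)} = -3$ ($z{\left(X,G \right)} = -9 + 6 = -3$)
$K = -1$
$V = 4$ ($V = -1 - -5 = -1 + 5 = 4$)
$t{\left(l,T \right)} = -4 + 6 T + 6 l$ ($t{\left(l,T \right)} = -4 + \left(T + l\right) 6 = -4 + \left(6 T + 6 l\right) = -4 + 6 T + 6 l$)
$w{\left(x \right)} = 1$ ($w{\left(x \right)} = -3 + 4 = 1$)
$d = -10$ ($d = -205 + 195 = -10$)
$t{\left(-20,-3 \right)} \left(w{\left(-4 \right)} + d\right) = \left(-4 + 6 \left(-3\right) + 6 \left(-20\right)\right) \left(1 - 10\right) = \left(-4 - 18 - 120\right) \left(-9\right) = \left(-142\right) \left(-9\right) = 1278$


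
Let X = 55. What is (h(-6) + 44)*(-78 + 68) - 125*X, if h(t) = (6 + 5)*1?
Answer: -7425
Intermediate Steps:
h(t) = 11 (h(t) = 11*1 = 11)
(h(-6) + 44)*(-78 + 68) - 125*X = (11 + 44)*(-78 + 68) - 125*55 = 55*(-10) - 6875 = -550 - 6875 = -7425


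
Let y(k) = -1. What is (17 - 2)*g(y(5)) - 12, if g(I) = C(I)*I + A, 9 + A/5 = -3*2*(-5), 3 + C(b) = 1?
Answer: 1593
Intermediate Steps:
C(b) = -2 (C(b) = -3 + 1 = -2)
A = 105 (A = -45 + 5*(-3*2*(-5)) = -45 + 5*(-6*(-5)) = -45 + 5*30 = -45 + 150 = 105)
g(I) = 105 - 2*I (g(I) = -2*I + 105 = 105 - 2*I)
(17 - 2)*g(y(5)) - 12 = (17 - 2)*(105 - 2*(-1)) - 12 = 15*(105 + 2) - 12 = 15*107 - 12 = 1605 - 12 = 1593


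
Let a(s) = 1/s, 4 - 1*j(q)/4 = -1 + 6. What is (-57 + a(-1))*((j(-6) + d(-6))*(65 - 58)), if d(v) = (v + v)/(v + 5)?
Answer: -3248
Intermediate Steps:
j(q) = -4 (j(q) = 16 - 4*(-1 + 6) = 16 - 4*5 = 16 - 20 = -4)
d(v) = 2*v/(5 + v) (d(v) = (2*v)/(5 + v) = 2*v/(5 + v))
a(s) = 1/s
(-57 + a(-1))*((j(-6) + d(-6))*(65 - 58)) = (-57 + 1/(-1))*((-4 + 2*(-6)/(5 - 6))*(65 - 58)) = (-57 - 1)*((-4 + 2*(-6)/(-1))*7) = -58*(-4 + 2*(-6)*(-1))*7 = -58*(-4 + 12)*7 = -464*7 = -58*56 = -3248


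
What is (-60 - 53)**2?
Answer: 12769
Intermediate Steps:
(-60 - 53)**2 = (-113)**2 = 12769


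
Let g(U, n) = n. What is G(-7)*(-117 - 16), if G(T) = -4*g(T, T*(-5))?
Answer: 18620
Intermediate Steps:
G(T) = 20*T (G(T) = -4*T*(-5) = -(-20)*T = 20*T)
G(-7)*(-117 - 16) = (20*(-7))*(-117 - 16) = -140*(-133) = 18620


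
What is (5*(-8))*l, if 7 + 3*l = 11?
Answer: -160/3 ≈ -53.333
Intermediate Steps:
l = 4/3 (l = -7/3 + (⅓)*11 = -7/3 + 11/3 = 4/3 ≈ 1.3333)
(5*(-8))*l = (5*(-8))*(4/3) = -40*4/3 = -160/3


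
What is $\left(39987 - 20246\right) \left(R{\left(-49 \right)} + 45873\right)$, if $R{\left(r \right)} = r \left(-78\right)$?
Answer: $981028995$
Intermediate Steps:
$R{\left(r \right)} = - 78 r$
$\left(39987 - 20246\right) \left(R{\left(-49 \right)} + 45873\right) = \left(39987 - 20246\right) \left(\left(-78\right) \left(-49\right) + 45873\right) = 19741 \left(3822 + 45873\right) = 19741 \cdot 49695 = 981028995$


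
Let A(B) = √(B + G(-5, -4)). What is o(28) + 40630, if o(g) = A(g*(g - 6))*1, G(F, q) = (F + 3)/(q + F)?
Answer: 40630 + √5546/3 ≈ 40655.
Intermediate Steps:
G(F, q) = (3 + F)/(F + q)
A(B) = √(2/9 + B) (A(B) = √(B + (3 - 5)/(-5 - 4)) = √(B - 2/(-9)) = √(B - ⅑*(-2)) = √(B + 2/9) = √(2/9 + B))
o(g) = √(2 + 9*g*(-6 + g))/3 (o(g) = (√(2 + 9*(g*(g - 6)))/3)*1 = (√(2 + 9*(g*(-6 + g)))/3)*1 = (√(2 + 9*g*(-6 + g))/3)*1 = √(2 + 9*g*(-6 + g))/3)
o(28) + 40630 = √(2 + 9*28*(-6 + 28))/3 + 40630 = √(2 + 9*28*22)/3 + 40630 = √(2 + 5544)/3 + 40630 = √5546/3 + 40630 = 40630 + √5546/3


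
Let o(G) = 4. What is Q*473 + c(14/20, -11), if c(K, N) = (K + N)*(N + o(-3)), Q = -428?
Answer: -2023719/10 ≈ -2.0237e+5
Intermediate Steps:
c(K, N) = (4 + N)*(K + N) (c(K, N) = (K + N)*(N + 4) = (K + N)*(4 + N) = (4 + N)*(K + N))
Q*473 + c(14/20, -11) = -428*473 + ((-11)² + 4*(14/20) + 4*(-11) + (14/20)*(-11)) = -202444 + (121 + 4*(14*(1/20)) - 44 + (14*(1/20))*(-11)) = -202444 + (121 + 4*(7/10) - 44 + (7/10)*(-11)) = -202444 + (121 + 14/5 - 44 - 77/10) = -202444 + 721/10 = -2023719/10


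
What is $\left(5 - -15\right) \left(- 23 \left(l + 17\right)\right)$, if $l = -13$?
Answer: $-1840$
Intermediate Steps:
$\left(5 - -15\right) \left(- 23 \left(l + 17\right)\right) = \left(5 - -15\right) \left(- 23 \left(-13 + 17\right)\right) = \left(5 + 15\right) \left(\left(-23\right) 4\right) = 20 \left(-92\right) = -1840$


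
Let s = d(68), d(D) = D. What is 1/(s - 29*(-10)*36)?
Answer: 1/10508 ≈ 9.5166e-5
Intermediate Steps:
s = 68
1/(s - 29*(-10)*36) = 1/(68 - 29*(-10)*36) = 1/(68 + 290*36) = 1/(68 + 10440) = 1/10508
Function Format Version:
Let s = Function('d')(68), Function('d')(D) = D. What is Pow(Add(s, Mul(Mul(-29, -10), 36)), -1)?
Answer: Rational(1, 10508) ≈ 9.5166e-5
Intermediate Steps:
s = 68
Pow(Add(s, Mul(Mul(-29, -10), 36)), -1) = Pow(Add(68, Mul(Mul(-29, -10), 36)), -1) = Pow(Add(68, Mul(290, 36)), -1) = Pow(Add(68, 10440), -1) = Pow(10508, -1) = Rational(1, 10508)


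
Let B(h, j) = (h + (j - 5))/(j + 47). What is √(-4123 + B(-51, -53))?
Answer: I*√147774/6 ≈ 64.069*I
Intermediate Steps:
B(h, j) = (-5 + h + j)/(47 + j) (B(h, j) = (h + (-5 + j))/(47 + j) = (-5 + h + j)/(47 + j))
√(-4123 + B(-51, -53)) = √(-4123 + (-5 - 51 - 53)/(47 - 53)) = √(-4123 - 109/(-6)) = √(-4123 - ⅙*(-109)) = √(-4123 + 109/6) = √(-24629/6) = I*√147774/6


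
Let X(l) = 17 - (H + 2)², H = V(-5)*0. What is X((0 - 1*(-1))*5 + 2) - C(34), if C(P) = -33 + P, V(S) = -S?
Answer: 12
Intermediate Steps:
H = 0 (H = -1*(-5)*0 = 5*0 = 0)
X(l) = 13 (X(l) = 17 - (0 + 2)² = 17 - 1*2² = 17 - 1*4 = 17 - 4 = 13)
X((0 - 1*(-1))*5 + 2) - C(34) = 13 - (-33 + 34) = 13 - 1*1 = 13 - 1 = 12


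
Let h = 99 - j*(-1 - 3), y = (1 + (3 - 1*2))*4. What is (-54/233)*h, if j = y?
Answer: -7074/233 ≈ -30.361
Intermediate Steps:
y = 8 (y = (1 + (3 - 2))*4 = (1 + 1)*4 = 2*4 = 8)
j = 8
h = 131 (h = 99 - 8*(-1 - 3) = 99 - 8*(-4) = 99 - 1*(-32) = 99 + 32 = 131)
(-54/233)*h = -54/233*131 = -7074/233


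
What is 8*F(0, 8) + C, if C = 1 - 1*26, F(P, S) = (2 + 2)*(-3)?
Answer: -121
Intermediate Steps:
F(P, S) = -12 (F(P, S) = 4*(-3) = -12)
C = -25 (C = 1 - 26 = -25)
8*F(0, 8) + C = 8*(-12) - 25 = -96 - 25 = -121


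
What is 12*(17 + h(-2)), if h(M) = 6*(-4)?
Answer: -84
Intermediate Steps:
h(M) = -24
12*(17 + h(-2)) = 12*(17 - 24) = 12*(-7) = -84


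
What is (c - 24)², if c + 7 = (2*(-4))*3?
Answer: 3025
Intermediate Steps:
c = -31 (c = -7 + (2*(-4))*3 = -7 - 8*3 = -7 - 24 = -31)
(c - 24)² = (-31 - 24)² = (-55)² = 3025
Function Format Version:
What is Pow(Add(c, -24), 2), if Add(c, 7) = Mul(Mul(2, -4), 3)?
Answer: 3025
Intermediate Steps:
c = -31 (c = Add(-7, Mul(Mul(2, -4), 3)) = Add(-7, Mul(-8, 3)) = Add(-7, -24) = -31)
Pow(Add(c, -24), 2) = Pow(Add(-31, -24), 2) = Pow(-55, 2) = 3025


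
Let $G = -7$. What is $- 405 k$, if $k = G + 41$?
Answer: $-13770$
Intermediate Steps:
$k = 34$ ($k = -7 + 41 = 34$)
$- 405 k = \left(-405\right) 34 = -13770$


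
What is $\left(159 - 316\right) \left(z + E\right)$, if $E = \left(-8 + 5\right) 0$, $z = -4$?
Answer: $628$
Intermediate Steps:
$E = 0$ ($E = \left(-3\right) 0 = 0$)
$\left(159 - 316\right) \left(z + E\right) = \left(159 - 316\right) \left(-4 + 0\right) = \left(-157\right) \left(-4\right) = 628$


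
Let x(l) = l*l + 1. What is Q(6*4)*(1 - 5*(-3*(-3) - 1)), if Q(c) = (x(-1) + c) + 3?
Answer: -1131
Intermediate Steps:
x(l) = 1 + l² (x(l) = l² + 1 = 1 + l²)
Q(c) = 5 + c (Q(c) = ((1 + (-1)²) + c) + 3 = ((1 + 1) + c) + 3 = (2 + c) + 3 = 5 + c)
Q(6*4)*(1 - 5*(-3*(-3) - 1)) = (5 + 6*4)*(1 - 5*(-3*(-3) - 1)) = (5 + 24)*(1 - 5*(9 - 1)) = 29*(1 - 5*8) = 29*(1 - 40) = 29*(-39) = -1131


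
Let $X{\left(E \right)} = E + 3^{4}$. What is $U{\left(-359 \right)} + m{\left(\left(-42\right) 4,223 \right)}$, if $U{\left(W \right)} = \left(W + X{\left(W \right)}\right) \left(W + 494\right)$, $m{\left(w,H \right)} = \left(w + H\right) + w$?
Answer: $-86108$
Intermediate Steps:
$X{\left(E \right)} = 81 + E$ ($X{\left(E \right)} = E + 81 = 81 + E$)
$m{\left(w,H \right)} = H + 2 w$ ($m{\left(w,H \right)} = \left(H + w\right) + w = H + 2 w$)
$U{\left(W \right)} = \left(81 + 2 W\right) \left(494 + W\right)$ ($U{\left(W \right)} = \left(W + \left(81 + W\right)\right) \left(W + 494\right) = \left(81 + 2 W\right) \left(494 + W\right)$)
$U{\left(-359 \right)} + m{\left(\left(-42\right) 4,223 \right)} = \left(40014 + 2 \left(-359\right)^{2} + 1069 \left(-359\right)\right) + \left(223 + 2 \left(\left(-42\right) 4\right)\right) = \left(40014 + 2 \cdot 128881 - 383771\right) + \left(223 + 2 \left(-168\right)\right) = \left(40014 + 257762 - 383771\right) + \left(223 - 336\right) = -85995 - 113 = -86108$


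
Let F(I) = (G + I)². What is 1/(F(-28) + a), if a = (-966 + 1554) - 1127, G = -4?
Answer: 1/485 ≈ 0.0020619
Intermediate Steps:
a = -539 (a = 588 - 1127 = -539)
F(I) = (-4 + I)²
1/(F(-28) + a) = 1/((-4 - 28)² - 539) = 1/((-32)² - 539) = 1/(1024 - 539) = 1/485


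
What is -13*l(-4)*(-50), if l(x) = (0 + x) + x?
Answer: -5200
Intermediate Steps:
l(x) = 2*x (l(x) = x + x = 2*x)
-13*l(-4)*(-50) = -26*(-4)*(-50) = -13*(-8)*(-50) = 104*(-50) = -5200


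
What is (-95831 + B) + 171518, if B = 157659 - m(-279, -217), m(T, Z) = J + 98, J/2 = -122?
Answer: 233492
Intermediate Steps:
J = -244 (J = 2*(-122) = -244)
m(T, Z) = -146 (m(T, Z) = -244 + 98 = -146)
B = 157805 (B = 157659 - 1*(-146) = 157659 + 146 = 157805)
(-95831 + B) + 171518 = (-95831 + 157805) + 171518 = 61974 + 171518 = 233492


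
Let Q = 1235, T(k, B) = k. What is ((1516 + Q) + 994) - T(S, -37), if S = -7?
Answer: 3752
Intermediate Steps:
((1516 + Q) + 994) - T(S, -37) = ((1516 + 1235) + 994) - 1*(-7) = (2751 + 994) + 7 = 3745 + 7 = 3752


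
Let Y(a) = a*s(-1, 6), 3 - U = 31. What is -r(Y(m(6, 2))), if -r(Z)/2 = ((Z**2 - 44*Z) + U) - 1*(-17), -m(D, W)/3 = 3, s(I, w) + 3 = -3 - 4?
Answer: 8258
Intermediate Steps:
U = -28 (U = 3 - 1*31 = 3 - 31 = -28)
s(I, w) = -10 (s(I, w) = -3 + (-3 - 4) = -3 - 7 = -10)
m(D, W) = -9 (m(D, W) = -3*3 = -9)
Y(a) = -10*a (Y(a) = a*(-10) = -10*a)
r(Z) = 22 - 2*Z**2 + 88*Z (r(Z) = -2*(((Z**2 - 44*Z) - 28) - 1*(-17)) = -2*((-28 + Z**2 - 44*Z) + 17) = -2*(-11 + Z**2 - 44*Z) = 22 - 2*Z**2 + 88*Z)
-r(Y(m(6, 2))) = -(22 - 2*(-10*(-9))**2 + 88*(-10*(-9))) = -(22 - 2*90**2 + 88*90) = -(22 - 2*8100 + 7920) = -(22 - 16200 + 7920) = -1*(-8258) = 8258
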